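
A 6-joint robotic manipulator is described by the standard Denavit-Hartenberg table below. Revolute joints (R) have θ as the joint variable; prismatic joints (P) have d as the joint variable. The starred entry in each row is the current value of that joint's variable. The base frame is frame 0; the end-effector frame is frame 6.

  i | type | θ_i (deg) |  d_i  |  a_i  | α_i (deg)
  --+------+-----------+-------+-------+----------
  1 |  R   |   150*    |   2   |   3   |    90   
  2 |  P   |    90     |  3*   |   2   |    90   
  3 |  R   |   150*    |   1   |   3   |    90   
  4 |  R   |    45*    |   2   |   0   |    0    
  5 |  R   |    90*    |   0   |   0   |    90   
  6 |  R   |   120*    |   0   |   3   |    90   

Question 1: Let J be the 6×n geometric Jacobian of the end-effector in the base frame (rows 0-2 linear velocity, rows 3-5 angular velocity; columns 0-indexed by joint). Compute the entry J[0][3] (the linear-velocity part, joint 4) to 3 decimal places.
axis z_3 = (0.4330,0.7500,0.5000); lever o_n−o_3 = (3.1747,3.3775,1.3805)
cross product → J_v[:, 3] = (-0.6534,0.9896,-0.9186)
J_ω[:, 3] = z_3
entry J[0][3] = -0.6534

-0.653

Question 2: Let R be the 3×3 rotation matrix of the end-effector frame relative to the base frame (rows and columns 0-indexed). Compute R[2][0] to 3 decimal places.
0.127

End-effector x-axis (col 0 of R) = (0.7696,0.6258,0.1268)
R[2][0] = 0.1268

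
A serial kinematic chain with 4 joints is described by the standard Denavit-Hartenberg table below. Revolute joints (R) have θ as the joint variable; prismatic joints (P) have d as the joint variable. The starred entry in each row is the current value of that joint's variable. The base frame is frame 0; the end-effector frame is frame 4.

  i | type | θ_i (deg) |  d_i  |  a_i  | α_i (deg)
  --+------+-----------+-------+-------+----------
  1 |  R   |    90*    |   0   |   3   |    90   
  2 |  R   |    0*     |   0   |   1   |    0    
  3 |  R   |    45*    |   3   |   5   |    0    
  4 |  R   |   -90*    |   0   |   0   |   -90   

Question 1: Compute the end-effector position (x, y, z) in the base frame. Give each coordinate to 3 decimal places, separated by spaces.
after link 1: o_1 = (0.0000, 3.0000, 0.0000)
after link 2: o_2 = (0.0000, 4.0000, 0.0000)
after link 3: o_3 = (3.0000, 7.5355, 3.5355)
after link 4: o_4 = (3.0000, 7.5355, 3.5355)

3.000 7.536 3.536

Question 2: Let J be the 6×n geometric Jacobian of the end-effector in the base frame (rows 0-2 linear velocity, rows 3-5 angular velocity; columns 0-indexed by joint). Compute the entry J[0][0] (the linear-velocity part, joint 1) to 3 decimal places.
-7.536

axis z_0 = ẑ; lever o_n−o_0 = (3.0000,7.5355,3.5355)
cross product → J_v[:, 0] = (-7.5355,3.0000,0.0000)
J_ω[:, 0] = z_0
entry J[0][0] = -7.5355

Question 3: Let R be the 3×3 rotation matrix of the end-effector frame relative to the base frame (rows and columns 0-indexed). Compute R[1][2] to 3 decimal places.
End-effector z-axis (col 2 of R) = (0.0000,0.7071,0.7071)
R[1][2] = 0.7071

0.707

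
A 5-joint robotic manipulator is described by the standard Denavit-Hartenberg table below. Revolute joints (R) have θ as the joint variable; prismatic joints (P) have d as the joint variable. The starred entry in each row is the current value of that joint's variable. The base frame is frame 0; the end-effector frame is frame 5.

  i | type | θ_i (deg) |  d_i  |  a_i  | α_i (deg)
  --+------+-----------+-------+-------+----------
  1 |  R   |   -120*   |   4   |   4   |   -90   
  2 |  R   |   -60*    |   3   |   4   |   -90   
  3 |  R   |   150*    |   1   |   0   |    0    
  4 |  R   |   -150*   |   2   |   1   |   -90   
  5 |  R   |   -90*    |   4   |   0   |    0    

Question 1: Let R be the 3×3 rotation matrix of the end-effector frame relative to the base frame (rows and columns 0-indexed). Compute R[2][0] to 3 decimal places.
End-effector x-axis (col 0 of R) = (-0.4330,-0.7500,-0.5000)
R[2][0] = -0.5000

-0.500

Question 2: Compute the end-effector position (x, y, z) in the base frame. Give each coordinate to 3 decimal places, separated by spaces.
after link 1: o_1 = (-2.0000, -3.4641, 4.0000)
after link 2: o_2 = (-0.4019, -6.6962, 7.4641)
after link 3: o_3 = (-0.8349, -7.4462, 6.9641)
after link 4: o_4 = (-1.9510, -9.3792, 6.8301)
after link 5: o_5 = (-5.4151, -7.3792, 6.8301)

-5.415 -7.379 6.830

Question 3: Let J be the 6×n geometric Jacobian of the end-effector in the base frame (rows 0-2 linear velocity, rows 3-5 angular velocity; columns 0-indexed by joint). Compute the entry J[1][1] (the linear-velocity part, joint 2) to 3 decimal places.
axis z_1 = (0.8660,-0.5000,0.0000); lever o_n−o_1 = (-3.4151,-3.9151,2.8301)
cross product → J_v[:, 1] = (-1.4151,-2.4510,-5.0981)
J_ω[:, 1] = z_1
entry J[1][1] = -2.4510

-2.451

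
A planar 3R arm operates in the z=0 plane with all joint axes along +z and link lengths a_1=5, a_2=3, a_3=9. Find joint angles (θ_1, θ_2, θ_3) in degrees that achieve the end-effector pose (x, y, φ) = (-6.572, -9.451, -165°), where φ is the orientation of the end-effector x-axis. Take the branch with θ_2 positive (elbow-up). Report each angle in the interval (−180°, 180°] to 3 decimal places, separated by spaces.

-89.996 44.988 -119.992

wrist centre = target − a_3·(cos φ, sin φ) = (2.1213, -7.1216)
cos θ_2 = (55.2176−5²−3²)/(2·5·3) = 0.7073; θ_2 = 44.9880° (elbow-up)
β = atan2(-7.1216,2.1213) = -73.4127°; ψ = atan2(2.1209,7.1218) = 16.5836°
θ_1 = β − ψ = -89.9963°
θ_3 = φ − θ_1 − θ_2 = -119.9917° (wrapped to (-180°,180°])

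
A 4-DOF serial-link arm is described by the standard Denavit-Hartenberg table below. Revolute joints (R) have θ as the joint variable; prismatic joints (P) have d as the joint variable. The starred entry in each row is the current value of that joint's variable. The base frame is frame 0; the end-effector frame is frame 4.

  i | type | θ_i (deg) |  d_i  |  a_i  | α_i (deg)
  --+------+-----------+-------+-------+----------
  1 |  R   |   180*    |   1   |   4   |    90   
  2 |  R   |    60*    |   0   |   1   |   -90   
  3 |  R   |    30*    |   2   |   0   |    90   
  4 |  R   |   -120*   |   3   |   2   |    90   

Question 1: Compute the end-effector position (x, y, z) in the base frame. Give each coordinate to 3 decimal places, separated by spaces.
-4.585 3.098 2.549

after link 1: o_1 = (-4.0000, 0.0000, 1.0000)
after link 2: o_2 = (-4.5000, 0.0000, 1.8660)
after link 3: o_3 = (-2.7679, 0.0000, 2.8660)
after link 4: o_4 = (-4.5849, 3.0981, 2.5490)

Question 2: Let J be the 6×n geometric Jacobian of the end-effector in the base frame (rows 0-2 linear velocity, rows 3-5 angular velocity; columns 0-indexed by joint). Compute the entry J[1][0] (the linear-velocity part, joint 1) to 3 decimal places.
axis z_0 = ẑ; lever o_n−o_0 = (-4.5849,3.0981,2.5490)
cross product → J_v[:, 0] = (-3.0981,-4.5849,0.0000)
J_ω[:, 0] = z_0
entry J[1][0] = -4.5849

-4.585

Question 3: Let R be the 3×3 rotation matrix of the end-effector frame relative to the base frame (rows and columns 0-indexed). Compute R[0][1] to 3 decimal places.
End-effector y-axis (col 1 of R) = (-0.2500,0.8660,0.4330)
R[0][1] = -0.2500

-0.250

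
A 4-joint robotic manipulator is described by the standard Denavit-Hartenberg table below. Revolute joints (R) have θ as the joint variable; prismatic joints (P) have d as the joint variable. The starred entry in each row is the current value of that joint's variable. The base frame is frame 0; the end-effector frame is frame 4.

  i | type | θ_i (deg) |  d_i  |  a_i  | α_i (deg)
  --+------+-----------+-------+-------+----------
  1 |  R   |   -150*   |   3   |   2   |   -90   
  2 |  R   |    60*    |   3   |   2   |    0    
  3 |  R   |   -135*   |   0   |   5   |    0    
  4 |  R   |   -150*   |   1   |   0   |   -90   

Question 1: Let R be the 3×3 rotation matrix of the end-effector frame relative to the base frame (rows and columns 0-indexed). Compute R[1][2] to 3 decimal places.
0.354

End-effector z-axis (col 2 of R) = (0.6124,0.3536,0.7071)
R[1][2] = 0.3536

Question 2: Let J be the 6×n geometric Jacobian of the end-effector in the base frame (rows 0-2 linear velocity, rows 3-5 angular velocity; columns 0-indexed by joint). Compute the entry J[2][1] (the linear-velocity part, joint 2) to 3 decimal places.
-2.294

axis z_1 = (0.5000,-0.8660,0.0000); lever o_n−o_1 = (0.0133,-4.6111,3.0976)
cross product → J_v[:, 1] = (-2.6826,-1.5488,-2.2941)
J_ω[:, 1] = z_1
entry J[2][1] = -2.2941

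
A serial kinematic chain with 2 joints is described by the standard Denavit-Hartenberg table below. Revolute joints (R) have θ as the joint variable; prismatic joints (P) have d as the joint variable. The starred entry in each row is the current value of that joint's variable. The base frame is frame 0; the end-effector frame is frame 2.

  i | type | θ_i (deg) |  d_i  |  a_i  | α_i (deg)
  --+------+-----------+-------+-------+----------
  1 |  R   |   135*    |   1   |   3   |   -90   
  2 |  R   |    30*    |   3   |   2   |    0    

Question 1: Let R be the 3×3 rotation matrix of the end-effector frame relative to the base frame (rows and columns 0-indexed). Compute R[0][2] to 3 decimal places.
End-effector z-axis (col 2 of R) = (-0.7071,-0.7071,0.0000)
R[0][2] = -0.7071

-0.707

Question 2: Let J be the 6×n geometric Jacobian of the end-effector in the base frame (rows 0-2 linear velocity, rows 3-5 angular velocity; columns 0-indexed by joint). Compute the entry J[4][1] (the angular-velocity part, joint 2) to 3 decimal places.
-0.707

axis z_1 = (-0.7071,-0.7071,0.0000); lever o_n−o_1 = (-3.3461,-0.8966,-1.0000)
cross product → J_v[:, 1] = (0.7071,-0.7071,-1.7321)
J_ω[:, 1] = z_1
entry J[4][1] = -0.7071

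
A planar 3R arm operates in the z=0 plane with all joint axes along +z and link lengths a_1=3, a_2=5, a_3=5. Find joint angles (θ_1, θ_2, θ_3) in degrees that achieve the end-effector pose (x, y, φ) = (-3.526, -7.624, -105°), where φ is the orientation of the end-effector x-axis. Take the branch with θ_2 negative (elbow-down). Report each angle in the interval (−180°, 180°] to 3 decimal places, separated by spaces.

wrist centre = target − a_3·(cos φ, sin φ) = (-2.2319, -2.7944)
cos θ_2 = (12.7899−3²−5²)/(2·3·5) = -0.7070; θ_2 = -134.9916° (elbow-down)
β = atan2(-2.7944,-2.2319) = -128.6149°; ψ = atan2(-3.5361,-0.5350) = -98.6038°
θ_1 = β − ψ = -30.0111°
θ_3 = φ − θ_1 − θ_2 = 60.0027° (wrapped to (-180°,180°])

-30.011 -134.992 60.003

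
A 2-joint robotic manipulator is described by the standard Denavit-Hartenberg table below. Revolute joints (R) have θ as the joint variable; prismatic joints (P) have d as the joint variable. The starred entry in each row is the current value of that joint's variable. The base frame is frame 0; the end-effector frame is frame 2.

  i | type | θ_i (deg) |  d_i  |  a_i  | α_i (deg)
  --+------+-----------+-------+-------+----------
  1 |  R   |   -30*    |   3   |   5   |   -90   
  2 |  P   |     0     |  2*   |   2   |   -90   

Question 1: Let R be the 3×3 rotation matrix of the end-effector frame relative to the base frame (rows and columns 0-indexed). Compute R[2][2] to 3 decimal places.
-1.000

End-effector z-axis (col 2 of R) = (0.0000,0.0000,-1.0000)
R[2][2] = -1.0000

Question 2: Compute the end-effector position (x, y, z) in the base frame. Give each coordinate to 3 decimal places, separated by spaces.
after link 1: o_1 = (4.3301, -2.5000, 3.0000)
after link 2: o_2 = (7.0622, -1.7679, 3.0000)

7.062 -1.768 3.000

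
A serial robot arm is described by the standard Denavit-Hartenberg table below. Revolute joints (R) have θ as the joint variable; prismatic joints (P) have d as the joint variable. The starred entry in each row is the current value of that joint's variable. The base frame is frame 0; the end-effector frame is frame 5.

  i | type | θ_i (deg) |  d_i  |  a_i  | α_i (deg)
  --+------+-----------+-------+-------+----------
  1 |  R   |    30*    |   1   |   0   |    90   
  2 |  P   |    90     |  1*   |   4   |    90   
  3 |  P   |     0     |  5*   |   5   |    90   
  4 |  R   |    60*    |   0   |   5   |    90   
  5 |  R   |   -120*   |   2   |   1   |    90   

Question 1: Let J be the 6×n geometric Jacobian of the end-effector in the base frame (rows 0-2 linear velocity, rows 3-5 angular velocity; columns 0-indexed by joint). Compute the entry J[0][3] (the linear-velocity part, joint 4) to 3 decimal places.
3.449

axis z_3 = (-0.5000,0.8660,-0.0000); lever o_n−o_3 = (2.9420,0.6986,3.9821)
cross product → J_v[:, 3] = (3.4486,1.9910,-2.8971)
J_ω[:, 3] = z_3
entry J[0][3] = 3.4486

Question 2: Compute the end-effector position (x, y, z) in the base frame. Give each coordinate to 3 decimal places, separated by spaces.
7.772 2.333 13.982

after link 1: o_1 = (0.0000, 0.0000, 1.0000)
after link 2: o_2 = (0.5000, -0.8660, 5.0000)
after link 3: o_3 = (4.8301, 1.6340, 10.0000)
after link 4: o_4 = (8.5801, 3.7990, 12.5000)
after link 5: o_5 = (7.7721, 2.3325, 13.9821)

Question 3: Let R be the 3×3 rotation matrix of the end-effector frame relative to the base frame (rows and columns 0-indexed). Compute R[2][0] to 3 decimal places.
End-effector x-axis (col 0 of R) = (0.0580,-0.9665,-0.2500)
R[2][0] = -0.2500

-0.250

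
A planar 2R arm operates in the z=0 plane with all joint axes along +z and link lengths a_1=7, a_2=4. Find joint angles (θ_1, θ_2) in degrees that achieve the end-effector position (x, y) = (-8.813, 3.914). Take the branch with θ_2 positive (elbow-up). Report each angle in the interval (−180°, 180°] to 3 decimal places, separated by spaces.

134.997 60.014

cos θ_2 = (92.9884−7²−4²)/(2·7·4) = 0.4998; θ_2 = 60.0137° (elbow-up)
β = atan2(3.9140,-8.8130) = 156.0532°; ψ = atan2(3.4646,8.9992) = 21.0562°
θ_1 = β − ψ = 134.9970°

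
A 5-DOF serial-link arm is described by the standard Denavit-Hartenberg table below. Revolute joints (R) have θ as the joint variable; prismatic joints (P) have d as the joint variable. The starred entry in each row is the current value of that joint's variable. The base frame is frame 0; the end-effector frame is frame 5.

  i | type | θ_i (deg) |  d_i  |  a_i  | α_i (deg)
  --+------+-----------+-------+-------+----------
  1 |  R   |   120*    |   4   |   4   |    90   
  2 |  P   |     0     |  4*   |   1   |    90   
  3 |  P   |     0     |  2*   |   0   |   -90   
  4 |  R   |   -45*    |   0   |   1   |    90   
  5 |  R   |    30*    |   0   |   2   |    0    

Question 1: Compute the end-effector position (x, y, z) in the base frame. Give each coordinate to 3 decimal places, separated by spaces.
0.864 8.503 0.068

after link 1: o_1 = (-2.0000, 3.4641, 4.0000)
after link 2: o_2 = (0.9641, 6.3301, 4.0000)
after link 3: o_3 = (0.9641, 6.3301, 2.0000)
after link 4: o_4 = (0.6105, 6.9425, 1.2929)
after link 5: o_5 = (0.8642, 8.5032, 0.0681)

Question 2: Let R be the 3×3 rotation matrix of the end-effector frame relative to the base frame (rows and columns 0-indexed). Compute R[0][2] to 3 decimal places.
End-effector z-axis (col 2 of R) = (0.3536,-0.6124,-0.7071)
R[0][2] = 0.3536

0.354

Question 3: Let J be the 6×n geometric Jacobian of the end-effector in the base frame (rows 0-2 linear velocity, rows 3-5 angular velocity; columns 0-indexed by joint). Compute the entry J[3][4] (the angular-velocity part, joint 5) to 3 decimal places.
axis z_4 = (0.3536,-0.6124,-0.7071); lever o_n−o_4 = (0.2537,1.5607,-1.2247)
cross product → J_v[:, 4] = (1.8536,0.2537,0.7071)
J_ω[:, 4] = z_4
entry J[3][4] = 0.3536

0.354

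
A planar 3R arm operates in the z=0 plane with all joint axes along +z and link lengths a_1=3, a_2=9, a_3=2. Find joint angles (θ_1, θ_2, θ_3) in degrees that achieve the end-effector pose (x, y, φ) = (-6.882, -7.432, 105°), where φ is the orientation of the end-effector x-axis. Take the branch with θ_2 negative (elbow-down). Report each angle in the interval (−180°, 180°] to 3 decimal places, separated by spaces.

-90.006 -44.995 -119.999

wrist centre = target − a_3·(cos φ, sin φ) = (-6.3644, -9.3639)
cos θ_2 = (128.1868−3²−9²)/(2·3·9) = 0.7072; θ_2 = -44.9954° (elbow-down)
β = atan2(-9.3639,-6.3644) = -124.2029°; ψ = atan2(-6.3635,9.3645) = -34.1973°
θ_1 = β − ψ = -90.0056°
θ_3 = φ − θ_1 − θ_2 = -119.9990° (wrapped to (-180°,180°])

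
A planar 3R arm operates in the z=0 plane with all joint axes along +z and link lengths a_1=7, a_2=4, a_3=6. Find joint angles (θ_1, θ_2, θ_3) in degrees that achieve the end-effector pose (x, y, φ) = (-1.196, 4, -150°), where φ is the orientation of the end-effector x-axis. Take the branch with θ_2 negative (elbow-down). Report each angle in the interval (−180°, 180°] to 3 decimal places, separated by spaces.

89.999 -89.999 -150.000

wrist centre = target − a_3·(cos φ, sin φ) = (4.0002, 7.0000)
cos θ_2 = (65.0012−7²−4²)/(2·7·4) = 0.0000; θ_2 = -89.9988° (elbow-down)
β = atan2(7.0000,4.0002) = 60.2542°; ψ = atan2(-4.0000,7.0001) = -29.7446°
θ_1 = β − ψ = 89.9988°
θ_3 = φ − θ_1 − θ_2 = -150.0000° (wrapped to (-180°,180°])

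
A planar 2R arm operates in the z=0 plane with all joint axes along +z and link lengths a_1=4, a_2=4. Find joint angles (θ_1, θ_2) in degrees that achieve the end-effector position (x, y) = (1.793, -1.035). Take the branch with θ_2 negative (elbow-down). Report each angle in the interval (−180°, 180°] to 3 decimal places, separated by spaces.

cos θ_2 = (4.2861−4²−4²)/(2·4·4) = -0.8661; θ_2 = -150.0040° (elbow-down)
β = atan2(-1.0350,1.7930) = -29.9955°; ψ = atan2(-1.9998,0.5358) = -75.0020°
θ_1 = β − ψ = 45.0065°

45.007 -150.004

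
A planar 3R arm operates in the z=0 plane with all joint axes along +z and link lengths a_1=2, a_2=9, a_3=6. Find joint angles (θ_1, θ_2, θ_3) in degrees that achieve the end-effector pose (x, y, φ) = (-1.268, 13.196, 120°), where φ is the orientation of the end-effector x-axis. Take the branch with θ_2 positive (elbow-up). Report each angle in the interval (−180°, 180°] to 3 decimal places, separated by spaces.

wrist centre = target − a_3·(cos φ, sin φ) = (1.7320, 7.9998)
cos θ_2 = (66.9974−2²−9²)/(2·2·9) = -0.5001; θ_2 = 120.0048° (elbow-up)
β = atan2(7.9998,1.7320) = 77.7838°; ψ = atan2(7.7939,-2.5007) = 107.7888°
θ_1 = β − ψ = -30.0050°
θ_3 = φ − θ_1 − θ_2 = 30.0002° (wrapped to (-180°,180°])

-30.005 120.005 30.000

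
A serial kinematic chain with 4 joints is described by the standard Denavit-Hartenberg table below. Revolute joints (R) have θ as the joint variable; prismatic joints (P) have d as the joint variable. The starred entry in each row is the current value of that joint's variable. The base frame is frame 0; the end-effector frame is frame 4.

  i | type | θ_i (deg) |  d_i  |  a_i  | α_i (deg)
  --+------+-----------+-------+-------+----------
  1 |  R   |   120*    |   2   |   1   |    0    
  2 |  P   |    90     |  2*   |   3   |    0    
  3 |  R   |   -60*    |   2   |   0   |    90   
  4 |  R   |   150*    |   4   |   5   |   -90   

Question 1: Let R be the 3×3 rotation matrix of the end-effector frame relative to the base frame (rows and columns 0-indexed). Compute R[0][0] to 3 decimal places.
0.750

End-effector x-axis (col 0 of R) = (0.7500,-0.4330,0.5000)
R[0][0] = 0.7500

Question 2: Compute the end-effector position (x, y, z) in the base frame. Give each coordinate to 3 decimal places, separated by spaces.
after link 1: o_1 = (-0.5000, 0.8660, 2.0000)
after link 2: o_2 = (-3.0981, -0.6340, 4.0000)
after link 3: o_3 = (-3.0981, -0.6340, 6.0000)
after link 4: o_4 = (2.6519, 0.6651, 8.5000)

2.652 0.665 8.500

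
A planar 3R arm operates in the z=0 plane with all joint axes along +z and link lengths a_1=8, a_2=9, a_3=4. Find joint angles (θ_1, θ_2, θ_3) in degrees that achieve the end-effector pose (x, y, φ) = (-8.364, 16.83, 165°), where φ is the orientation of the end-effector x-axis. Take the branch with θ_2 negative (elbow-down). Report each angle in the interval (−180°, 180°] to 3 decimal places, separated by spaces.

wrist centre = target − a_3·(cos φ, sin φ) = (-4.5003, 15.7947)
cos θ_2 = (269.7260−8²−9²)/(2·8·9) = 0.8662; θ_2 = -29.9854° (elbow-down)
β = atan2(15.7947,-4.5003) = 105.9035°; ψ = atan2(-4.4980,15.7954) = -15.8953°
θ_1 = β − ψ = 121.7988°
θ_3 = φ − θ_1 − θ_2 = 73.1866° (wrapped to (-180°,180°])

121.799 -29.985 73.187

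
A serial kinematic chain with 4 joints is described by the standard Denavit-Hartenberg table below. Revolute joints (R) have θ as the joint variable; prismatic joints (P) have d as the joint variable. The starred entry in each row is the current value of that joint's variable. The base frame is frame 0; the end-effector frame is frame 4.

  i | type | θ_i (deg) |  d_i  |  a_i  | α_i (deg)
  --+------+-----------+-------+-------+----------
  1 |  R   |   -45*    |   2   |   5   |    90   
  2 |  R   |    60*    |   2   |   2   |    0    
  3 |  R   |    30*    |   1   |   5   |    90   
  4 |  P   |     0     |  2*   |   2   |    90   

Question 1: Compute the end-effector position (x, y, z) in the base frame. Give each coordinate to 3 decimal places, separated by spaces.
after link 1: o_1 = (3.5355, -3.5355, 2.0000)
after link 2: o_2 = (2.8284, -5.6569, 3.7321)
after link 3: o_3 = (2.1213, -6.3640, 8.7321)
after link 4: o_4 = (3.5355, -7.7782, 10.7321)

3.536 -7.778 10.732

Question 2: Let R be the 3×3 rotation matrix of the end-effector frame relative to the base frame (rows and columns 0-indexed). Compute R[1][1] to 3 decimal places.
End-effector y-axis (col 1 of R) = (0.7071,-0.7071,-0.0000)
R[1][1] = -0.7071

-0.707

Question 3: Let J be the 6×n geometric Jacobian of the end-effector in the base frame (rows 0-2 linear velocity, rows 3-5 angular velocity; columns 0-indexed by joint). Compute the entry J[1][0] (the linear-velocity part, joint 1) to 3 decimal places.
axis z_0 = ẑ; lever o_n−o_0 = (3.5355,-7.7782,10.7321)
cross product → J_v[:, 0] = (7.7782,3.5355,-0.0000)
J_ω[:, 0] = z_0
entry J[1][0] = 3.5355

3.536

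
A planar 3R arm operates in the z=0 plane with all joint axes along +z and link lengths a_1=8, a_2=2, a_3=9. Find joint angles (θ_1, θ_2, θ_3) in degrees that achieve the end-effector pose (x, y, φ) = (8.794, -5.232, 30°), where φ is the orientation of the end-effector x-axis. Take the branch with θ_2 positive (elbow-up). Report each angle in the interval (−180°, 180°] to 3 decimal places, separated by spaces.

wrist centre = target − a_3·(cos φ, sin φ) = (0.9998, -9.7320)
cos θ_2 = (95.7114−8²−2²)/(2·8·2) = 0.8660; θ_2 = 30.0052° (elbow-up)
β = atan2(-9.7320,0.9998) = -84.1346°; ψ = atan2(1.0002,9.7320) = 5.8677°
θ_1 = β − ψ = -90.0023°
θ_3 = φ − θ_1 − θ_2 = 89.9971° (wrapped to (-180°,180°])

-90.002 30.005 89.997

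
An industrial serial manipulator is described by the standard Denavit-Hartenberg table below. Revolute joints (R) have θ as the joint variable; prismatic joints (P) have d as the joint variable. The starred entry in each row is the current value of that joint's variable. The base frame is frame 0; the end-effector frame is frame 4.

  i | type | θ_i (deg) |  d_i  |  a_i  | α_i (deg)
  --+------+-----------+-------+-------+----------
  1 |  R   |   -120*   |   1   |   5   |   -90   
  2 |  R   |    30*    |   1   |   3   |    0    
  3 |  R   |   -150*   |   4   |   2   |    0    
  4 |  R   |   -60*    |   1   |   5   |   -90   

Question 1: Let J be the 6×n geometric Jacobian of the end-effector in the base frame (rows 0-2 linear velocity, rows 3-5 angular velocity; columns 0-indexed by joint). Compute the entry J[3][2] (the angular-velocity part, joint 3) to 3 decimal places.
axis z_2 = (0.8660,-0.5000,0.0000); lever o_n−o_2 = (7.3301,2.6962,1.7321)
cross product → J_v[:, 2] = (-0.8660,-1.5000,6.0000)
J_ω[:, 2] = z_2
entry J[3][2] = 0.8660

0.866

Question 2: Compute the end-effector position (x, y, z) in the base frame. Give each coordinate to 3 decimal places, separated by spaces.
after link 1: o_1 = (-2.5000, -4.3301, 1.0000)
after link 2: o_2 = (-2.9330, -7.0801, -0.5000)
after link 3: o_3 = (1.0311, -8.2141, 1.2321)
after link 4: o_4 = (4.3971, -4.3840, 1.2321)

4.397 -4.384 1.232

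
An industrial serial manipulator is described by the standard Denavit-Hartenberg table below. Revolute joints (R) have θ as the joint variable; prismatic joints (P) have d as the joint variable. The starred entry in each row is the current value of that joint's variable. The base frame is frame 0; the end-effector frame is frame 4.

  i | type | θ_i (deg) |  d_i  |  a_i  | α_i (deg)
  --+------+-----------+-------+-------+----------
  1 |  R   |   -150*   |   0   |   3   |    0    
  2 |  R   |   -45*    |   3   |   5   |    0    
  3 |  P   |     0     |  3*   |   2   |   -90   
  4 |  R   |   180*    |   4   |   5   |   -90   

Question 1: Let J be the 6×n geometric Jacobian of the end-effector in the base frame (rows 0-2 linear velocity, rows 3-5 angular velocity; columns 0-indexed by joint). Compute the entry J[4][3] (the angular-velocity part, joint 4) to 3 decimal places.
axis z_3 = (-0.2588,-0.9659,0.0000); lever o_n−o_3 = (3.7944,-5.1578,0.0000)
cross product → J_v[:, 3] = (0.0000,0.0000,5.0000)
J_ω[:, 3] = z_3
entry J[4][3] = -0.9659

-0.966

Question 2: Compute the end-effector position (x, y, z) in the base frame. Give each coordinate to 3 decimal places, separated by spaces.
-5.565 -4.846 6.000

after link 1: o_1 = (-2.5981, -1.5000, 0.0000)
after link 2: o_2 = (-7.4277, -0.2059, 3.0000)
after link 3: o_3 = (-9.3596, 0.3117, 6.0000)
after link 4: o_4 = (-5.5652, -4.8461, 6.0000)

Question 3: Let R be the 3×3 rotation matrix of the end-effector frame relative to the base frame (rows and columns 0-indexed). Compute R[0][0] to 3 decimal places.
End-effector x-axis (col 0 of R) = (0.9659,-0.2588,-0.0000)
R[0][0] = 0.9659

0.966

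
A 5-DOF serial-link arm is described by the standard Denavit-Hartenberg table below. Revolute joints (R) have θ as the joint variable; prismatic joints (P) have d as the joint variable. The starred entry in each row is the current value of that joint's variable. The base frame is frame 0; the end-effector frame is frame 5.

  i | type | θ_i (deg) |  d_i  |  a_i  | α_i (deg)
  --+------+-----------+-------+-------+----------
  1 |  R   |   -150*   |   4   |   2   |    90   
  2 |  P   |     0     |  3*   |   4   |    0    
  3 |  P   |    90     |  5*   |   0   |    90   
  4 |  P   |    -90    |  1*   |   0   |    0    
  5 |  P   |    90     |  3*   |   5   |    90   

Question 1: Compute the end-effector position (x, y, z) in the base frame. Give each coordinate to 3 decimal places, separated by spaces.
after link 1: o_1 = (-1.7321, -1.0000, 4.0000)
after link 2: o_2 = (-6.6962, -0.4019, 4.0000)
after link 3: o_3 = (-9.1962, 3.9282, 4.0000)
after link 4: o_4 = (-10.0622, 3.4282, 4.0000)
after link 5: o_5 = (-12.6603, 1.9282, 9.0000)

-12.660 1.928 9.000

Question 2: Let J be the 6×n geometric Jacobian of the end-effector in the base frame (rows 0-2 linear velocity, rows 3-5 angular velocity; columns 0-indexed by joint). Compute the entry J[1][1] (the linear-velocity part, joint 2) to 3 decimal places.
prismatic axis z_1 = (-0.5000,0.8660,0.0000)
J_v[:, 1] = z_1; J_ω[:, 1] = (0,0,0)
entry J[1][1] = 0.8660

0.866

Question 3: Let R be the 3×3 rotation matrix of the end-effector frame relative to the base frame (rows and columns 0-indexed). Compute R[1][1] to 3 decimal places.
End-effector y-axis (col 1 of R) = (-0.8660,-0.5000,-0.0000)
R[1][1] = -0.5000

-0.500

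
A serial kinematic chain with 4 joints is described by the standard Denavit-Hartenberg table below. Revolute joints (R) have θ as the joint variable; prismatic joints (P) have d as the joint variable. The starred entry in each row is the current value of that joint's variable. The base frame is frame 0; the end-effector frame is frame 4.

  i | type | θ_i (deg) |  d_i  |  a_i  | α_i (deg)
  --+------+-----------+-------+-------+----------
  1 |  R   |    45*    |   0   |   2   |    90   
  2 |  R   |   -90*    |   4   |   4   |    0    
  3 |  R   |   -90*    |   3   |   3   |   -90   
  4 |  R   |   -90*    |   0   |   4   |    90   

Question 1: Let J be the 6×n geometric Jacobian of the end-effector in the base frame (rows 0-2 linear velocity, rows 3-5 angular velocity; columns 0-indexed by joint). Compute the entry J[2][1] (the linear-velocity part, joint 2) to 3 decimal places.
-3.000

axis z_1 = (0.7071,-0.7071,0.0000); lever o_n−o_1 = (5.6569,-9.8995,-4.0000)
cross product → J_v[:, 1] = (2.8284,2.8284,-3.0000)
J_ω[:, 1] = z_1
entry J[2][1] = -3.0000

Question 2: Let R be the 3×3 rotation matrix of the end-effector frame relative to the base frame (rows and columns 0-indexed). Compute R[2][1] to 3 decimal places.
End-effector y-axis (col 1 of R) = (0.0000,-0.0000,-1.0000)
R[2][1] = -1.0000

-1.000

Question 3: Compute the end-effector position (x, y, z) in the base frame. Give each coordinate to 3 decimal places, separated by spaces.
after link 1: o_1 = (1.4142, 1.4142, 0.0000)
after link 2: o_2 = (4.2426, -1.4142, -4.0000)
after link 3: o_3 = (4.2426, -5.6569, -4.0000)
after link 4: o_4 = (7.0711, -8.4853, -4.0000)

7.071 -8.485 -4.000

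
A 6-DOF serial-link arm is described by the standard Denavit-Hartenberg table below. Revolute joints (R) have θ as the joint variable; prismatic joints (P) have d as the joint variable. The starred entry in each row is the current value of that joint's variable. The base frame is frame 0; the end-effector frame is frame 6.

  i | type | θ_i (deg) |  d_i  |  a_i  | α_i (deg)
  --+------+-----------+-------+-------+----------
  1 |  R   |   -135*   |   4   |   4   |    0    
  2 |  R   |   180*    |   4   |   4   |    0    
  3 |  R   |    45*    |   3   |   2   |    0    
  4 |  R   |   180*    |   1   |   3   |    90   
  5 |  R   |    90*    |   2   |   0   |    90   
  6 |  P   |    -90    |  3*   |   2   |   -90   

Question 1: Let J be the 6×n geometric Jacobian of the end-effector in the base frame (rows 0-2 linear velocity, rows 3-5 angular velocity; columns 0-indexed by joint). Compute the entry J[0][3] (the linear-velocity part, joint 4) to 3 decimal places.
axis z_3 = (0.0000,0.0000,1.0000); lever o_n−o_3 = (-0.0000,-6.0000,1.0000)
cross product → J_v[:, 3] = (6.0000,-0.0000,0.0000)
J_ω[:, 3] = z_3
entry J[0][3] = 6.0000

6.000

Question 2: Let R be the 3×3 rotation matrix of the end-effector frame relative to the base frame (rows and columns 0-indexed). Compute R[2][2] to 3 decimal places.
1.000

End-effector z-axis (col 2 of R) = (-0.0000,-0.0000,1.0000)
R[2][2] = 1.0000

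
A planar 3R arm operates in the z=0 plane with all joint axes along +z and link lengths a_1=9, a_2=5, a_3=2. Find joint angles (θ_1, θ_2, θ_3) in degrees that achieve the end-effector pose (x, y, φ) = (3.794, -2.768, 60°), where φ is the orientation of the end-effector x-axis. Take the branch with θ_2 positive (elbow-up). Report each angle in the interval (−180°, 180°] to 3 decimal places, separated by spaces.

-86.326 150.001 -3.675

wrist centre = target − a_3·(cos φ, sin φ) = (2.7940, -4.5001)
cos θ_2 = (28.0569−9²−5²)/(2·9·5) = -0.8660; θ_2 = 150.0010° (elbow-up)
β = atan2(-4.5001,2.7940) = -58.1646°; ψ = atan2(2.4999,4.6698) = 28.1617°
θ_1 = β − ψ = -86.3263°
θ_3 = φ − θ_1 − θ_2 = -3.6747° (wrapped to (-180°,180°])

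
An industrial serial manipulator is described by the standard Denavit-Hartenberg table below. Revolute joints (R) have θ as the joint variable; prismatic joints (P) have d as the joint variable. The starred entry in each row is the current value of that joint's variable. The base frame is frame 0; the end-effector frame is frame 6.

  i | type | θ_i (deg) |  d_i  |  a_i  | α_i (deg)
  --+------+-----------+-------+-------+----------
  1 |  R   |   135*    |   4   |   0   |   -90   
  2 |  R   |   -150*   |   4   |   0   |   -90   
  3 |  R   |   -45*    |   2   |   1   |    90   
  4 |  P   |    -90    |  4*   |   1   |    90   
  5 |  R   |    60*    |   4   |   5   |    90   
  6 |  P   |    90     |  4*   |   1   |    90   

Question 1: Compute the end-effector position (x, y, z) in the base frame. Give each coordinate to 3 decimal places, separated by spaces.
-6.711 -1.275 -3.951

after link 1: o_1 = (0.0000, 0.0000, 4.0000)
after link 2: o_2 = (-2.8284, -2.8284, 4.0000)
after link 3: o_3 = (-3.6025, -3.0543, 6.0856)
after link 4: o_4 = (-6.9810, -3.6758, 3.8054)
after link 5: o_5 = (-9.8692, -1.1177, -1.3048)
after link 6: o_6 = (-6.7115, -1.2755, -3.9513)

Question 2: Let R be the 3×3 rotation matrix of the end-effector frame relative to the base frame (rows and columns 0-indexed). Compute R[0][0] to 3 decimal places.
0.067

End-effector x-axis (col 0 of R) = (0.0670,0.9330,-0.3536)
R[0][0] = 0.0670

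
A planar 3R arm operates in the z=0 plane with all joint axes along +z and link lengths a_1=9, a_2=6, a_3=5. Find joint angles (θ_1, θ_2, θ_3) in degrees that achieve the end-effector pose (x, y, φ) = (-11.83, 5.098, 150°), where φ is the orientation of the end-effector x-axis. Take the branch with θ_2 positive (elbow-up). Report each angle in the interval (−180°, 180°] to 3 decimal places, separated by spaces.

wrist centre = target − a_3·(cos φ, sin φ) = (-7.4999, 2.5980)
cos θ_2 = (62.9977−9²−6²)/(2·9·6) = -0.5000; θ_2 = 120.0014° (elbow-up)
β = atan2(2.5980,-7.4999) = 160.8936°; ψ = atan2(5.1961,5.9999) = 40.8936°
θ_1 = β − ψ = 120.0000°
θ_3 = φ − θ_1 − θ_2 = -90.0014° (wrapped to (-180°,180°])

120.000 120.001 -90.001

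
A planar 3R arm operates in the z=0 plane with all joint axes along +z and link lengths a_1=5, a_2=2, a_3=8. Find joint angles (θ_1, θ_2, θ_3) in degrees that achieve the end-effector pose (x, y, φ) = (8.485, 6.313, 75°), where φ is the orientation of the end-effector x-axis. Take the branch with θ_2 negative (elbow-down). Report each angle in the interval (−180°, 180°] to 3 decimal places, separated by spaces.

-0.005 -44.986 119.991

wrist centre = target − a_3·(cos φ, sin φ) = (6.4144, -1.4144)
cos θ_2 = (43.1457−5²−2²)/(2·5·2) = 0.7073; θ_2 = -44.9856° (elbow-down)
β = atan2(-1.4144,6.4144) = -12.4349°; ψ = atan2(-1.4139,6.4146) = -12.4300°
θ_1 = β − ψ = -0.0049°
θ_3 = φ − θ_1 − θ_2 = 119.9905° (wrapped to (-180°,180°])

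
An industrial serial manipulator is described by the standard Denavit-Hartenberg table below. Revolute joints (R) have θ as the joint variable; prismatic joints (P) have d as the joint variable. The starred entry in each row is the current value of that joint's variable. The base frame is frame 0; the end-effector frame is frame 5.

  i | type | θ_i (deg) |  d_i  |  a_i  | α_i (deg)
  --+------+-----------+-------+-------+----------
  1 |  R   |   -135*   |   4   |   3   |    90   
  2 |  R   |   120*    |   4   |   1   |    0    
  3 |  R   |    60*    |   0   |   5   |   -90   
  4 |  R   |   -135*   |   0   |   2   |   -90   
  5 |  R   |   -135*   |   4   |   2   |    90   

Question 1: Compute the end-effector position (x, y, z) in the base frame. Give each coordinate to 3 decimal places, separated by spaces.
after link 1: o_1 = (-2.1213, -2.1213, 4.0000)
after link 2: o_2 = (-4.5962, 1.0607, 4.8660)
after link 3: o_3 = (-1.0607, 4.5962, 4.8660)
after link 4: o_4 = (-3.0607, 4.5962, 4.8660)
after link 5: o_5 = (-1.6464, 8.5962, 3.4518)

-1.646 8.596 3.452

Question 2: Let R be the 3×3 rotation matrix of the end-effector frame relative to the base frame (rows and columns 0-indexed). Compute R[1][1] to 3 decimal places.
End-effector y-axis (col 1 of R) = (-0.0000,1.0000,0.0000)
R[1][1] = 1.0000

1.000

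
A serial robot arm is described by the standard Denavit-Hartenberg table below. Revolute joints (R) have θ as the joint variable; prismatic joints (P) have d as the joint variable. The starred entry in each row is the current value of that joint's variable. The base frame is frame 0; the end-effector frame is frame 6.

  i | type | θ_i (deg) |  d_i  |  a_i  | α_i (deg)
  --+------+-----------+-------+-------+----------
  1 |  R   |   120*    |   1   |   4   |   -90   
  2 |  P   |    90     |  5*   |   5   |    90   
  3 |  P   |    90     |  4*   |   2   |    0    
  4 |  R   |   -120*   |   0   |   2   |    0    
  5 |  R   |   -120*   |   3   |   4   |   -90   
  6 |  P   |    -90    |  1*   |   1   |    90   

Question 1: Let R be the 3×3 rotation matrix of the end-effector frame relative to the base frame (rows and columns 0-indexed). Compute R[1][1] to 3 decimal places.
End-effector y-axis (col 1 of R) = (0.7500,0.4330,-0.5000)
R[1][1] = 0.4330

0.433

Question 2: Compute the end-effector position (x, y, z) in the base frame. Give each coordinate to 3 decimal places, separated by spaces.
-8.714 8.825 -2.768

after link 1: o_1 = (-2.0000, 3.4641, 1.0000)
after link 2: o_2 = (-6.3301, 0.9641, -4.0000)
after link 3: o_3 = (-10.0622, 3.4282, -4.0000)
after link 4: o_4 = (-9.1962, 3.9282, -5.7321)
after link 5: o_5 = (-8.9641, 7.5263, -2.2679)
after link 6: o_6 = (-8.7141, 8.8253, -2.7679)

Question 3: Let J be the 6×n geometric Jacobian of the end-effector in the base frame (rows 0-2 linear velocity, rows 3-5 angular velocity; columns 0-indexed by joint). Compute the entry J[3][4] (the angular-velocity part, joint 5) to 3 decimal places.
axis z_4 = (-0.5000,0.8660,0.0000); lever o_n−o_4 = (0.4821,4.8971,2.9641)
cross product → J_v[:, 4] = (2.5670,1.4821,-2.8660)
J_ω[:, 4] = z_4
entry J[3][4] = -0.5000

-0.500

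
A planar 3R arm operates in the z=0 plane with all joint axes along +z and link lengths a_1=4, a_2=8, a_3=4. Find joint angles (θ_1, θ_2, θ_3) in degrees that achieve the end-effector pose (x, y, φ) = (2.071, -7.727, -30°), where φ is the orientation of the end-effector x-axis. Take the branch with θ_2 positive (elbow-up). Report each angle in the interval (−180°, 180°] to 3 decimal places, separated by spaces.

149.994 135.007 44.998

wrist centre = target − a_3·(cos φ, sin φ) = (-1.3931, -5.7270)
cos θ_2 = (34.7393−4²−8²)/(2·4·8) = -0.7072; θ_2 = 135.0075° (elbow-up)
β = atan2(-5.7270,-1.3931) = -103.6718°; ψ = atan2(5.6561,-1.6576) = 106.3339°
θ_1 = β − ψ = -210.0056°
θ_3 = φ − θ_1 − θ_2 = 44.9981° (wrapped to (-180°,180°])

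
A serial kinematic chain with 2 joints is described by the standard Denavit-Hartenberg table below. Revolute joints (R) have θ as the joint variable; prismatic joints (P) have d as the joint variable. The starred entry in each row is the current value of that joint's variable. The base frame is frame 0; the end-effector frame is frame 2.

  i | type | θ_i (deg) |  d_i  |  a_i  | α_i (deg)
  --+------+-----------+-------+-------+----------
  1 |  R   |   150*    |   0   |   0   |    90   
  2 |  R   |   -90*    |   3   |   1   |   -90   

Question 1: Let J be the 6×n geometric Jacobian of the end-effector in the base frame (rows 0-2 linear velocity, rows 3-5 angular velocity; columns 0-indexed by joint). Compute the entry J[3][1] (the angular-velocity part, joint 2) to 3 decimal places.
0.500

axis z_1 = (0.5000,0.8660,0.0000); lever o_n−o_1 = (1.5000,2.5981,-1.0000)
cross product → J_v[:, 1] = (-0.8660,0.5000,0.0000)
J_ω[:, 1] = z_1
entry J[3][1] = 0.5000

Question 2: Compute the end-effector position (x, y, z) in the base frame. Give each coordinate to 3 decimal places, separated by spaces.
after link 1: o_1 = (0.0000, 0.0000, 0.0000)
after link 2: o_2 = (1.5000, 2.5981, -1.0000)

1.500 2.598 -1.000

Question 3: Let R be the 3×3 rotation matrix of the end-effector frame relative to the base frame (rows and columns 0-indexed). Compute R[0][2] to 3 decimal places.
-0.866

End-effector z-axis (col 2 of R) = (-0.8660,0.5000,0.0000)
R[0][2] = -0.8660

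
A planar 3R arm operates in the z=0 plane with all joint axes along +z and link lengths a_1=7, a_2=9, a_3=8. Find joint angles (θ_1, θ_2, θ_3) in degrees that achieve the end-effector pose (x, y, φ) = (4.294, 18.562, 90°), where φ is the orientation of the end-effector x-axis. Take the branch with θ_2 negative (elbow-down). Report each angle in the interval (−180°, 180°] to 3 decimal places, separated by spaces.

wrist centre = target − a_3·(cos φ, sin φ) = (4.2940, 10.5620)
cos θ_2 = (129.9943−7²−9²)/(2·7·9) = -0.0000; θ_2 = -90.0026° (elbow-down)
β = atan2(10.5620,4.2940) = 67.8757°; ψ = atan2(-9.0000,6.9996) = -52.1266°
θ_1 = β − ψ = 120.0023°
θ_3 = φ − θ_1 − θ_2 = 60.0003° (wrapped to (-180°,180°])

120.002 -90.003 60.000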